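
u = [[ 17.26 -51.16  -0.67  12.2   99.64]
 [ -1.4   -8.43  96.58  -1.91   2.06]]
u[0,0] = 17.26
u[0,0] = 17.26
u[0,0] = 17.26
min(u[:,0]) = -1.4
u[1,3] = -1.91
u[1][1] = -8.43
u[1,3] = -1.91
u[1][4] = 2.06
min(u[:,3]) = -1.91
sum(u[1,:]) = 86.9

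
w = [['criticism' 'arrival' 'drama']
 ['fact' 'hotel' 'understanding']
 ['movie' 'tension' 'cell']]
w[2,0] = 'movie'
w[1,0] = 'fact'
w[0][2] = 'drama'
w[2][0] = 'movie'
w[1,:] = ['fact', 'hotel', 'understanding']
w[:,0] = ['criticism', 'fact', 'movie']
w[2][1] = 'tension'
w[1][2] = 'understanding'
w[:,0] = ['criticism', 'fact', 'movie']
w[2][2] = 'cell'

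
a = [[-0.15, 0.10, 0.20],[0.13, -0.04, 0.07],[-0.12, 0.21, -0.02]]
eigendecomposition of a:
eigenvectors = [[0.00+0.60j, 0.00-0.60j, (0.58+0j)], [(0.46-0.1j), (0.46+0.1j), 0.66+0.00j], [-0.65+0.00j, -0.65-0.00j, 0.47+0.00j]]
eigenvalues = [(-0.17+0.14j), (-0.17-0.14j), (0.13+0j)]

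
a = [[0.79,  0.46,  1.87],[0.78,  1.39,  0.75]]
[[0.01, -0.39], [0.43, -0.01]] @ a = [[-0.30, -0.54, -0.27], [0.33, 0.18, 0.8]]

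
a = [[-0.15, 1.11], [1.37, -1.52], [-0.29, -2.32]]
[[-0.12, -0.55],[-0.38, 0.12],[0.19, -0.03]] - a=[[0.03, -1.66], [-1.75, 1.64], [0.48, 2.29]]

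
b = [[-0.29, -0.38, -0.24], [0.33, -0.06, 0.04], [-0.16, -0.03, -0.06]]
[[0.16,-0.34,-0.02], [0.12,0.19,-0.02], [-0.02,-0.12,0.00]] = b@[[0.34, 0.55, -0.13],[-0.44, 0.19, -0.08],[-0.36, 0.47, 0.35]]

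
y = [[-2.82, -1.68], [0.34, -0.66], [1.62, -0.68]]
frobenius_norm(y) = 3.80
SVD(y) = [[-0.93, -0.32], [0.02, -0.48], [0.36, -0.81]] @ diag([3.476208200626279, 1.5260329439099956]) @ [[0.93, 0.38], [-0.38, 0.93]]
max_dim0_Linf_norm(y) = 2.82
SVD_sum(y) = [[-3.01, -1.23],  [0.06, 0.02],  [1.15, 0.47]] + [[0.19, -0.45], [0.28, -0.68], [0.47, -1.15]]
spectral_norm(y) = 3.48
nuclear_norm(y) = 5.00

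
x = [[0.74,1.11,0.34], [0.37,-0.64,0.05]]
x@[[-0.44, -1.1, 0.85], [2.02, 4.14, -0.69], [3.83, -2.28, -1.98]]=[[3.22, 3.01, -0.81], [-1.26, -3.17, 0.66]]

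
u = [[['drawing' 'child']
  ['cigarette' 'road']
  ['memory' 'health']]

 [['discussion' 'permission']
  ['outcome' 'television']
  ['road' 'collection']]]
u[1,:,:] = [['discussion', 'permission'], ['outcome', 'television'], ['road', 'collection']]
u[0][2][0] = 'memory'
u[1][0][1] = 'permission'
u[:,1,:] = [['cigarette', 'road'], ['outcome', 'television']]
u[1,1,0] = 'outcome'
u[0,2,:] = ['memory', 'health']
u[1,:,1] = ['permission', 'television', 'collection']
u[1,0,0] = 'discussion'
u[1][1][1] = 'television'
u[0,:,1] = ['child', 'road', 'health']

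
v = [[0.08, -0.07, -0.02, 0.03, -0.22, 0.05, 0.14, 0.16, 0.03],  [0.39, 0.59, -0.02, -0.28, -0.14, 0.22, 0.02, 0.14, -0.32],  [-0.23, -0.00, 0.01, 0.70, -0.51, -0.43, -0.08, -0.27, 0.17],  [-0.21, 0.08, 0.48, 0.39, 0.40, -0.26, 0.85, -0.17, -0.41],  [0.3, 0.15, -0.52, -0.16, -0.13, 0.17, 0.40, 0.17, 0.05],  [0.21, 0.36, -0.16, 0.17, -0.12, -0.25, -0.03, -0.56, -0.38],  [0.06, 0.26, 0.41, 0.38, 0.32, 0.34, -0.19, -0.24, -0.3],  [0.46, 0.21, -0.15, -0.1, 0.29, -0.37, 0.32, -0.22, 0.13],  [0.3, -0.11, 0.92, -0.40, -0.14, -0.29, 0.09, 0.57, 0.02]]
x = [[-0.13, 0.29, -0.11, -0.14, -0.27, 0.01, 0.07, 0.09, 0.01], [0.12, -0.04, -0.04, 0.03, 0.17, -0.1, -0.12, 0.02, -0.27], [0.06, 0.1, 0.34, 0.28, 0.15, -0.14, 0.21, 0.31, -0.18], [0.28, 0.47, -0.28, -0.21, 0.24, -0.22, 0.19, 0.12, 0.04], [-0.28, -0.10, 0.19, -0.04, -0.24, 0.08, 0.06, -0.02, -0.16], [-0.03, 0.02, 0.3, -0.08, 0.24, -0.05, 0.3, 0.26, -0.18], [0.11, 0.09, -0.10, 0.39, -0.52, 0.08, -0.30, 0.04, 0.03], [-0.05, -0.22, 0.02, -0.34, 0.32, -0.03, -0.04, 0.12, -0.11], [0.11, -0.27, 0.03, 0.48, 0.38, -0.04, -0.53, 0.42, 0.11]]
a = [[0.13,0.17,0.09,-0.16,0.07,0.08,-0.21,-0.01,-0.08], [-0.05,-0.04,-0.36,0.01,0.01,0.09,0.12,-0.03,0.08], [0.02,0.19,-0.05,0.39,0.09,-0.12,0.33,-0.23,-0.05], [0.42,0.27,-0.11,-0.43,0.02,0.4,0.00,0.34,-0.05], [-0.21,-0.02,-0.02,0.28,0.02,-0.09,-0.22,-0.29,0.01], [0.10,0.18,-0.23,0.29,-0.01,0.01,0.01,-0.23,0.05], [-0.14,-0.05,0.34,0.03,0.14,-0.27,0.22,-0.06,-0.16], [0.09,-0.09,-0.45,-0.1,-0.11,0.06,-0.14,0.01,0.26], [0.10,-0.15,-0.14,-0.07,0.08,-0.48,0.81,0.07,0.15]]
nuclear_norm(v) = 7.22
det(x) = 0.00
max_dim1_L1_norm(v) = 3.25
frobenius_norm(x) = 1.93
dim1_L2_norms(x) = [0.47, 0.38, 0.65, 0.76, 0.47, 0.59, 0.74, 0.55, 0.97]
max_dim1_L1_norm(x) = 2.37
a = x @ v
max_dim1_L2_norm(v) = 1.26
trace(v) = 0.30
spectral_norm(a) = 1.19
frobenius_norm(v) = 2.82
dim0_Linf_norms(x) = [0.28, 0.47, 0.34, 0.48, 0.52, 0.22, 0.53, 0.42, 0.27]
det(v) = 0.00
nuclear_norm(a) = 4.05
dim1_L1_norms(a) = [1.0, 0.79, 1.47, 2.04, 1.16, 1.11, 1.41, 1.31, 2.05]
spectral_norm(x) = 1.09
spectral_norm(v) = 1.43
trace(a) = 0.02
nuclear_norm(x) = 4.53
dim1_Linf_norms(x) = [0.29, 0.27, 0.34, 0.47, 0.28, 0.3, 0.52, 0.34, 0.53]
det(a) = -0.00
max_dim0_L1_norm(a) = 2.06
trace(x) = -0.40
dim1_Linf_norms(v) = [0.22, 0.59, 0.7, 0.85, 0.52, 0.56, 0.41, 0.46, 0.92]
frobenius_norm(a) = 1.88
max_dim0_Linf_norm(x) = 0.53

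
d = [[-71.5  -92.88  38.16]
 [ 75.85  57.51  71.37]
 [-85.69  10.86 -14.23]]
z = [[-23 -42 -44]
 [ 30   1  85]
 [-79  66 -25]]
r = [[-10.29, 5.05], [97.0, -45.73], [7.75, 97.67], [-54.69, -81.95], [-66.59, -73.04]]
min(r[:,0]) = -66.59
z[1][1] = 1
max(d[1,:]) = 75.85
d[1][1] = 57.51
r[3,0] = -54.69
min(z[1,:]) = 1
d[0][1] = -92.88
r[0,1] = 5.05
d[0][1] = -92.88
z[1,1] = 1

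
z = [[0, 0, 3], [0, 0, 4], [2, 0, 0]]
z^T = [[0, 0, 2], [0, 0, 0], [3, 4, 0]]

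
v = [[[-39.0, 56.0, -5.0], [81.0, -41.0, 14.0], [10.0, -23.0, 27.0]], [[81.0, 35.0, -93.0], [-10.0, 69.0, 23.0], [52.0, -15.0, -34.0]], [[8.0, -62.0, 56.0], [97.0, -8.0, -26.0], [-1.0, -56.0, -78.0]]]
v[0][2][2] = 27.0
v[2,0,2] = 56.0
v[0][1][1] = -41.0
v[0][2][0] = 10.0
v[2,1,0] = 97.0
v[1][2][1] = -15.0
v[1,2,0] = 52.0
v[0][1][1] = -41.0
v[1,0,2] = -93.0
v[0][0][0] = -39.0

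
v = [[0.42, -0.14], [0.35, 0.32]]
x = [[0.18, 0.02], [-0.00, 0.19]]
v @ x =[[0.08, -0.02], [0.06, 0.07]]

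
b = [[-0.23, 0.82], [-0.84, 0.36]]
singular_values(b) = [1.13, 0.54]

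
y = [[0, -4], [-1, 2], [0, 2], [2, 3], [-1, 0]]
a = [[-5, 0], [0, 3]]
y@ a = [[0, -12], [5, 6], [0, 6], [-10, 9], [5, 0]]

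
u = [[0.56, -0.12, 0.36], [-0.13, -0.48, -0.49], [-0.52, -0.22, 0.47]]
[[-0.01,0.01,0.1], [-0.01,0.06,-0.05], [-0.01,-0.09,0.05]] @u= [[-0.06, -0.03, 0.04], [0.01, -0.02, -0.06], [-0.02, 0.03, 0.06]]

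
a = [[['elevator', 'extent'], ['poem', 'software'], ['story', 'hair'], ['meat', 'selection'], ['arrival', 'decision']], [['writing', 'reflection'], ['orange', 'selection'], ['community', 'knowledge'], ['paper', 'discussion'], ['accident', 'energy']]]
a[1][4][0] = 'accident'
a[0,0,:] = ['elevator', 'extent']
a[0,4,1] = 'decision'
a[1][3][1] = 'discussion'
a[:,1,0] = ['poem', 'orange']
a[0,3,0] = 'meat'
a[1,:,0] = ['writing', 'orange', 'community', 'paper', 'accident']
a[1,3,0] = 'paper'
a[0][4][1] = 'decision'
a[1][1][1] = 'selection'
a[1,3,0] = 'paper'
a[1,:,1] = ['reflection', 'selection', 'knowledge', 'discussion', 'energy']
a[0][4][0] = 'arrival'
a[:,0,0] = ['elevator', 'writing']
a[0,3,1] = 'selection'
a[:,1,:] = [['poem', 'software'], ['orange', 'selection']]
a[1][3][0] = 'paper'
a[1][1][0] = 'orange'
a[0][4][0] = 'arrival'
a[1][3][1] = 'discussion'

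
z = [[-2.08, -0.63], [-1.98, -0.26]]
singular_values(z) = [2.94, 0.24]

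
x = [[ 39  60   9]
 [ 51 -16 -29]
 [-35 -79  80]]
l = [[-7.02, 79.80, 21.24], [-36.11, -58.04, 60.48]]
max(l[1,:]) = 60.48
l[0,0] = -7.02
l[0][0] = -7.02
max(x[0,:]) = 60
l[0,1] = 79.8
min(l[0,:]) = -7.02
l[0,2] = 21.24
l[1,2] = 60.48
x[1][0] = 51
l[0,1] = 79.8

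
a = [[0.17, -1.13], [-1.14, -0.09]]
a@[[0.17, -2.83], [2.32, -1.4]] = [[-2.59, 1.1], [-0.40, 3.35]]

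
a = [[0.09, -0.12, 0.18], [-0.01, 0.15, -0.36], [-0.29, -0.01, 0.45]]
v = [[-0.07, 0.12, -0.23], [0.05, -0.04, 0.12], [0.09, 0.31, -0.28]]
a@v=[[0.0, 0.07, -0.09], [-0.02, -0.12, 0.12], [0.06, 0.11, -0.06]]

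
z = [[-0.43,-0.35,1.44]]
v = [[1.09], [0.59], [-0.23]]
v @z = [[-0.47, -0.38, 1.57], [-0.25, -0.21, 0.85], [0.1, 0.08, -0.33]]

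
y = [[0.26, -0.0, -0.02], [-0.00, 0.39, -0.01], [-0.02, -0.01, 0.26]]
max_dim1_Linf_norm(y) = 0.39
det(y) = 0.03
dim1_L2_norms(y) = [0.26, 0.39, 0.26]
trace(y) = 0.91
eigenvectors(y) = [[-0.7, -0.71, -0.01], [-0.05, 0.06, -1.0], [-0.71, 0.7, 0.08]]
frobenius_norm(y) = 0.54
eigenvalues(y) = [0.24, 0.28, 0.39]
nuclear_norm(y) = 0.91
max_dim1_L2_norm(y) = 0.39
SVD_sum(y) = [[0.0, 0.00, -0.00], [0.00, 0.39, -0.03], [-0.00, -0.03, 0.00]] + [[0.14, -0.01, -0.14], [-0.01, 0.00, 0.01], [-0.14, 0.01, 0.14]] + [[0.12, 0.01, 0.12], [0.01, 0.00, 0.01], [0.12, 0.01, 0.12]]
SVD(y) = [[0.01, 0.71, -0.7], [1.00, -0.06, -0.05], [-0.08, -0.70, -0.71]] @ diag([0.39078293555893734, 0.27955241941112374, 0.2396646450299391]) @ [[0.01,1.00,-0.08], [0.71,-0.06,-0.70], [-0.70,-0.05,-0.71]]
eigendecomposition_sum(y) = [[0.12, 0.01, 0.12], [0.01, 0.00, 0.01], [0.12, 0.01, 0.12]] + [[0.14,-0.01,-0.14],  [-0.01,0.0,0.01],  [-0.14,0.01,0.14]] + [[0.0, 0.0, -0.0], [0.00, 0.39, -0.03], [-0.0, -0.03, 0.0]]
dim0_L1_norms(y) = [0.28, 0.4, 0.29]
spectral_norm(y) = 0.39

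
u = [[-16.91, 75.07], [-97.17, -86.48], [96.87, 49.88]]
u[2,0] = 96.87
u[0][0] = -16.91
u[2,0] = 96.87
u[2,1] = 49.88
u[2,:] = [96.87, 49.88]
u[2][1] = 49.88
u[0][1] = 75.07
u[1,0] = -97.17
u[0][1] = 75.07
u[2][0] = 96.87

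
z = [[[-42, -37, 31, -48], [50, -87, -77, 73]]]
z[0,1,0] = 50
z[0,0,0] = -42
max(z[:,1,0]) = 50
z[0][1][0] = 50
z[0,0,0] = -42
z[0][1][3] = 73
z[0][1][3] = 73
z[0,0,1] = -37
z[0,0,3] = -48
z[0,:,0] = [-42, 50]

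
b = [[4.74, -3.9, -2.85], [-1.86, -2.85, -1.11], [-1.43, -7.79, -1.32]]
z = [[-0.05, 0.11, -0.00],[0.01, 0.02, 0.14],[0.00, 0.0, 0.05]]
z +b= [[4.69, -3.79, -2.85], [-1.85, -2.83, -0.97], [-1.43, -7.79, -1.27]]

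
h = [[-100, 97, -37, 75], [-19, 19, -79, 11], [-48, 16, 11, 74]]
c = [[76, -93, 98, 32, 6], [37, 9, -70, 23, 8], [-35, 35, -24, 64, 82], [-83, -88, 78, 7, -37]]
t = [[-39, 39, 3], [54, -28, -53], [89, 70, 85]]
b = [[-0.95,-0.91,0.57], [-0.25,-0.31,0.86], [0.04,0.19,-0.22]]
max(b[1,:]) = 0.86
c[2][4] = 82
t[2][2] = 85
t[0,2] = 3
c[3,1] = -88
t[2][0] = 89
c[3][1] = -88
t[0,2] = 3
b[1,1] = -0.312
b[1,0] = -0.251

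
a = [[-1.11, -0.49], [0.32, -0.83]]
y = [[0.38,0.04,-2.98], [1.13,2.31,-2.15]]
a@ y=[[-0.98, -1.18, 4.36], [-0.82, -1.9, 0.83]]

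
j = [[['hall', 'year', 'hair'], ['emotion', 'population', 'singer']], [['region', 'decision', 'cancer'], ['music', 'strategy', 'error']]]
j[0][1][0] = 'emotion'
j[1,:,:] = [['region', 'decision', 'cancer'], ['music', 'strategy', 'error']]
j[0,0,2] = 'hair'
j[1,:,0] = ['region', 'music']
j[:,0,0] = ['hall', 'region']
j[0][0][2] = 'hair'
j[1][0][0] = 'region'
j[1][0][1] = 'decision'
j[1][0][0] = 'region'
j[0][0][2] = 'hair'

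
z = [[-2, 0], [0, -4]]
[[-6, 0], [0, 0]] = z@[[3, 0], [0, 0]]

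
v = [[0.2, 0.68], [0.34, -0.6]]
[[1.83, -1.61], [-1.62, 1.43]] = v @ [[-0.01,0.01], [2.70,-2.37]]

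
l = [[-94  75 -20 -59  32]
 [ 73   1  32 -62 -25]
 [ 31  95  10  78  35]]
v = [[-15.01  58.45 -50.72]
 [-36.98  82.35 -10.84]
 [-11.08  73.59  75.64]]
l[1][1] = 1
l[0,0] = -94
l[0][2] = -20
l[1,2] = 32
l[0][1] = 75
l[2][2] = 10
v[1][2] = -10.84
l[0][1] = 75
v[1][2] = -10.84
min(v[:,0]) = -36.98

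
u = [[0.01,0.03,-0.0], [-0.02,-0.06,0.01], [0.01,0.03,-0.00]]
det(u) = 0.00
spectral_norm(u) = 0.08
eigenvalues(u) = [-0.06, -0.0, 0.01]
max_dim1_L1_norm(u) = 0.09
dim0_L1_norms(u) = [0.04, 0.12, 0.01]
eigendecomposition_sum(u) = [[0.01, 0.03, -0.0], [-0.02, -0.06, 0.01], [0.01, 0.03, -0.00]] + [[-0.0, -0.0, 0.00], [0.00, 0.0, -0.00], [-0.0, -0.0, -0.0]] + [[0.00, 0.0, 0.00], [-0.0, -0.00, -0.00], [0.0, 0.0, 0.00]]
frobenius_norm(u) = 0.08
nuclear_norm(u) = 0.08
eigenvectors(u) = [[0.38, -0.95, 0.7], [-0.84, 0.32, -0.11], [0.38, 0.0, 0.7]]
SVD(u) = [[-0.4, -0.58, -0.71], [0.82, -0.57, 0.0], [-0.40, -0.58, 0.71]] @ diag([0.07789117387938842, 0.005741518239183964, 3.893264935678822e-18]) @ [[-0.31, -0.94, 0.11],  [-0.03, -0.10, -0.99],  [0.95, -0.32, 0.00]]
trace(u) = -0.05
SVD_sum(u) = [[0.01, 0.03, -0.00], [-0.02, -0.06, 0.01], [0.01, 0.03, -0.0]] + [[0.00, 0.0, 0.00], [0.0, 0.0, 0.0], [0.00, 0.00, 0.0]] + [[-0.00, 0.00, -0.0],  [0.00, -0.00, 0.0],  [0.0, -0.0, 0.00]]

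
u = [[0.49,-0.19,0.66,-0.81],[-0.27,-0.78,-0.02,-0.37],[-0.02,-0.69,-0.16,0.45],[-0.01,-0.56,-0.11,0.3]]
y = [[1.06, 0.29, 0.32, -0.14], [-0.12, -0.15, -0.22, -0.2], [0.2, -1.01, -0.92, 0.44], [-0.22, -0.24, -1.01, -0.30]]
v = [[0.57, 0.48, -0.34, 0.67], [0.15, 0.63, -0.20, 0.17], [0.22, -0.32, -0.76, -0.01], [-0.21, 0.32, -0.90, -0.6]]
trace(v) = -0.16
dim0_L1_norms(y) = [1.6, 1.69, 2.47, 1.08]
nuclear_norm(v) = 3.22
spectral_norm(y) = 1.76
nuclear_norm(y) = 3.69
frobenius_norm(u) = 1.82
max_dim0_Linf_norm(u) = 0.81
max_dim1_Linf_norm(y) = 1.06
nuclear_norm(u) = 2.97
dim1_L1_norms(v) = [2.06, 1.15, 1.31, 2.03]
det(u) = -0.00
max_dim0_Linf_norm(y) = 1.06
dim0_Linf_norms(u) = [0.49, 0.78, 0.66, 0.81]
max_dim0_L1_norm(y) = 2.47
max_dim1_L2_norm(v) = 1.15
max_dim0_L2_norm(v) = 1.24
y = u + v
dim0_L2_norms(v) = [0.66, 0.91, 1.24, 0.92]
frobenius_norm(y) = 2.18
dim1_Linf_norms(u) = [0.81, 0.78, 0.69, 0.56]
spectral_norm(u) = 1.29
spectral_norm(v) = 1.32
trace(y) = -0.31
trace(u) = -0.15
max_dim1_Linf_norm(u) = 0.81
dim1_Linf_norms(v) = [0.67, 0.63, 0.76, 0.9]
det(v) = 0.00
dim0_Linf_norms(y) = [1.06, 1.01, 1.01, 0.44]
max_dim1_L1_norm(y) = 2.57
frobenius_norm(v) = 1.91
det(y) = -0.20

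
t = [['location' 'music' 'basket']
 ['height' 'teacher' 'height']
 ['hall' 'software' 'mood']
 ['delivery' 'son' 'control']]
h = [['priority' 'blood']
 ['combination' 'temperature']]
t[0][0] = 'location'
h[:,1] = ['blood', 'temperature']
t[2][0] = 'hall'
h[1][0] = 'combination'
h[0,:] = ['priority', 'blood']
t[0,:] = ['location', 'music', 'basket']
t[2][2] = 'mood'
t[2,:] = ['hall', 'software', 'mood']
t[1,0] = 'height'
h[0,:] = ['priority', 'blood']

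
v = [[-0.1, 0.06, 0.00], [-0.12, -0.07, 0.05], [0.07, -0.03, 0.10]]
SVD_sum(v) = [[-0.10, 0.0, -0.01], [-0.12, 0.0, -0.01], [0.08, -0.0, 0.00]] + [[0.0, 0.02, -0.03], [-0.0, -0.06, 0.07], [-0.0, -0.06, 0.07]] + [[-0.00, 0.04, 0.03], [0.00, -0.02, -0.01], [-0.00, 0.03, 0.02]]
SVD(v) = [[-0.58, 0.24, 0.77], [-0.68, -0.67, -0.30], [0.44, -0.70, 0.56]] @ diag([0.17134681815529168, 0.13267151571181032, 0.06510404616295581]) @ [[1.0, -0.00, 0.06], [0.05, 0.62, -0.78], [-0.03, 0.78, 0.62]]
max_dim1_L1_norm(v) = 0.24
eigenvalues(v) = [(-0.08+0.09j), (-0.08-0.09j), (0.1+0j)]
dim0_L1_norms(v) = [0.29, 0.16, 0.15]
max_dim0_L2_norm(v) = 0.17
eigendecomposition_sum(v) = [[-0.05+0.03j,(0.03+0.03j),(-0-0.01j)], [(-0.06-0.07j),-0.03+0.05j,(0.01-0.01j)], [(0.02-0.02j),(-0.01-0.01j),0.00+0.00j]] + [[(-0.05-0.03j), (0.03-0.03j), (-0+0.01j)],  [-0.06+0.07j, -0.03-0.05j, (0.01+0.01j)],  [0.02+0.02j, (-0.01+0.01j), -0j]] + [[-0j,(-0-0j),0.01+0.00j], [0.01-0.00j,-0.00-0.00j,(0.02+0j)], [0.04-0.00j,(-0-0j),0.10+0.00j]]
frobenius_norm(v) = 0.23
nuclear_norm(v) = 0.37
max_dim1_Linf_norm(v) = 0.12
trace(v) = -0.07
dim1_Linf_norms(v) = [0.1, 0.12, 0.1]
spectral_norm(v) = 0.17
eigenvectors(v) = [[0.09-0.53j,0.09+0.53j,(0.07+0j)], [0.82+0.00j,0.82-0.00j,0.24+0.00j], [(-0+0.2j),-0.00-0.20j,0.97+0.00j]]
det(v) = 0.00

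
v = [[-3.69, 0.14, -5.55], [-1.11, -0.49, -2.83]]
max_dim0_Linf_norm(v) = 5.55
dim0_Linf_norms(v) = [3.69, 0.49, 5.55]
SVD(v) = [[-0.91, -0.41], [-0.41, 0.91]] @ diag([7.302125315043001, 0.773476491826461]) @ [[0.52,0.01,0.85], [0.65,-0.65,-0.39]]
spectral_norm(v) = 7.30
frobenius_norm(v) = 7.34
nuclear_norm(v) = 8.08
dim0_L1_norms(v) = [4.8, 0.63, 8.38]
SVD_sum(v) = [[-3.48,-0.07,-5.67], [-1.57,-0.03,-2.55]] + [[-0.21, 0.21, 0.12], [0.46, -0.46, -0.28]]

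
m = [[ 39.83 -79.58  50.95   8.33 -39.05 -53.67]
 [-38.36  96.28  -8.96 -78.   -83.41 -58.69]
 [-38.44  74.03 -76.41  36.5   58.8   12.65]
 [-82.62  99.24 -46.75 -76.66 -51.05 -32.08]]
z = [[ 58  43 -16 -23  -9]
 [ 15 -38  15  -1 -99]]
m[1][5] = -58.69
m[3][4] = -51.05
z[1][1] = -38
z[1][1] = -38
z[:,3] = [-23, -1]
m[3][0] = -82.62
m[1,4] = -83.41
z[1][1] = -38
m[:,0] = [39.83, -38.36, -38.44, -82.62]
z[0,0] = 58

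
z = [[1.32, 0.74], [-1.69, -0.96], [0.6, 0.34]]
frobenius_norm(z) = 2.56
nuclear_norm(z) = 2.56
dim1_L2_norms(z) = [1.51, 1.94, 0.69]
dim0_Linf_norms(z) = [1.69, 0.96]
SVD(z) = [[-0.59, -0.80], [0.76, -0.59], [-0.27, 0.10]] @ diag([2.5579785115729, 0.006777487092944862]) @ [[-0.87,-0.49], [-0.49,0.87]]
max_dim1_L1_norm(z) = 2.65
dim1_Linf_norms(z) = [1.32, 1.69, 0.6]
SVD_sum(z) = [[1.32, 0.74], [-1.69, -0.96], [0.60, 0.34]] + [[0.00, -0.0], [0.00, -0.00], [-0.0, 0.00]]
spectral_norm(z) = 2.56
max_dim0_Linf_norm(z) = 1.69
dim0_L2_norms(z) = [2.23, 1.26]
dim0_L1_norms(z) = [3.61, 2.04]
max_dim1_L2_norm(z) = 1.94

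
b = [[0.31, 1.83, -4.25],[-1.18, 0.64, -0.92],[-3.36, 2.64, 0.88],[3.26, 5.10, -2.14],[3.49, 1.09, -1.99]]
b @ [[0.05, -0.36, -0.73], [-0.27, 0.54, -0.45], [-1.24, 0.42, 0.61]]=[[4.79, -0.91, -3.64], [0.91, 0.38, 0.01], [-1.97, 3.0, 1.80], [1.44, 0.68, -5.98], [2.35, -1.50, -4.25]]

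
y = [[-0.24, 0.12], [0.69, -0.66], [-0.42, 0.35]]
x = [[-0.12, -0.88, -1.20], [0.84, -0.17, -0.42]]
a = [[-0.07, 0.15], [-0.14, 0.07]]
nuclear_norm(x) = 2.40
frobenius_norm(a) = 0.23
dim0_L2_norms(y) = [0.84, 0.76]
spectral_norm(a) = 0.22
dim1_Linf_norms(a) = [0.15, 0.14]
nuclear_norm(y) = 1.21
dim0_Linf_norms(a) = [0.14, 0.15]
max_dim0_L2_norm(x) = 1.27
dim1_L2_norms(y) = [0.27, 0.95, 0.55]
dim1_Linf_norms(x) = [1.2, 0.84]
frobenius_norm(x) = 1.77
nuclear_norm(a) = 0.29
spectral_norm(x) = 1.56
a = x @ y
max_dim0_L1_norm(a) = 0.22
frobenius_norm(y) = 1.13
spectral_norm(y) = 1.13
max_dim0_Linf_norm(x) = 1.2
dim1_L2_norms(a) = [0.17, 0.16]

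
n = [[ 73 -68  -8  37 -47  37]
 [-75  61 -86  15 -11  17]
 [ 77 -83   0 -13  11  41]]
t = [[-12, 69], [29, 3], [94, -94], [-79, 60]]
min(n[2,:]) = -83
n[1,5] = 17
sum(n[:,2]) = -94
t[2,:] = [94, -94]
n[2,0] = 77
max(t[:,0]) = 94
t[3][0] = -79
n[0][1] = -68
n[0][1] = -68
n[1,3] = 15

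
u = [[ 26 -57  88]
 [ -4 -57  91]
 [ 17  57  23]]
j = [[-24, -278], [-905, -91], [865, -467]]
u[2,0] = 17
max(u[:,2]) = 91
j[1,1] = -91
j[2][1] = -467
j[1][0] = -905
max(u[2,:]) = 57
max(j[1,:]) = -91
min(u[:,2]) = 23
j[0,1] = -278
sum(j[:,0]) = -64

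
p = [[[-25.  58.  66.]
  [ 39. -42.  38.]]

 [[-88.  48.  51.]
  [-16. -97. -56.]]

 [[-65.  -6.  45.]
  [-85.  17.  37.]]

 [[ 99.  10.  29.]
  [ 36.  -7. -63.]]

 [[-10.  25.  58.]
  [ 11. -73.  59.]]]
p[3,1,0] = 36.0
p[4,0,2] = 58.0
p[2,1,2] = 37.0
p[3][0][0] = 99.0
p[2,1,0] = -85.0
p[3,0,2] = 29.0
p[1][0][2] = 51.0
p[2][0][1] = -6.0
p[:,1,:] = [[39.0, -42.0, 38.0], [-16.0, -97.0, -56.0], [-85.0, 17.0, 37.0], [36.0, -7.0, -63.0], [11.0, -73.0, 59.0]]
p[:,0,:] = [[-25.0, 58.0, 66.0], [-88.0, 48.0, 51.0], [-65.0, -6.0, 45.0], [99.0, 10.0, 29.0], [-10.0, 25.0, 58.0]]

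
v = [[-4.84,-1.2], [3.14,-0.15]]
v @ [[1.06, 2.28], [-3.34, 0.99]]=[[-1.12,-12.22], [3.83,7.01]]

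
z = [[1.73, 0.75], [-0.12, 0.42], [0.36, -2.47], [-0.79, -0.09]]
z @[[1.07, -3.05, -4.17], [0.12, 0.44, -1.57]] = [[1.94, -4.95, -8.39], [-0.08, 0.55, -0.16], [0.09, -2.18, 2.38], [-0.86, 2.37, 3.44]]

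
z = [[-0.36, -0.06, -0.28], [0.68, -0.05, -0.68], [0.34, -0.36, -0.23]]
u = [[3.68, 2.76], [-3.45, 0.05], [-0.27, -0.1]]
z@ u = [[-1.04,-0.97], [2.86,1.94], [2.56,0.94]]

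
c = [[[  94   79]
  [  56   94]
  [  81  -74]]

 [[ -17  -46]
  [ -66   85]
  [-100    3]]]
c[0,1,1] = 94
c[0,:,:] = [[94, 79], [56, 94], [81, -74]]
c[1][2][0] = -100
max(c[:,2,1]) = 3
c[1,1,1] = 85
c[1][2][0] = -100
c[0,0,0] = 94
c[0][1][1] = 94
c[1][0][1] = -46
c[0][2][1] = -74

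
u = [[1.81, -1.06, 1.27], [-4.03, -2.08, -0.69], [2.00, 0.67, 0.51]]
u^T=[[1.81,-4.03,2.0], [-1.06,-2.08,0.67], [1.27,-0.69,0.51]]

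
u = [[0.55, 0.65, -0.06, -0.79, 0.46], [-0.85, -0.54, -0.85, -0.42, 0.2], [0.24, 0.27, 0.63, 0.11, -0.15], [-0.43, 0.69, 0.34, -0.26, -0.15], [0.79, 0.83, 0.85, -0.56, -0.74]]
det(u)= -0.241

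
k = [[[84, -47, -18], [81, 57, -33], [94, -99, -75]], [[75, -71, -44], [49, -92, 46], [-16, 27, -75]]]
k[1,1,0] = 49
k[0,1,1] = 57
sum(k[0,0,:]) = 19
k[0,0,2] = -18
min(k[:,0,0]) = 75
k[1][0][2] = -44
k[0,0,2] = -18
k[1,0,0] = 75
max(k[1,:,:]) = 75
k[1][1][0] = 49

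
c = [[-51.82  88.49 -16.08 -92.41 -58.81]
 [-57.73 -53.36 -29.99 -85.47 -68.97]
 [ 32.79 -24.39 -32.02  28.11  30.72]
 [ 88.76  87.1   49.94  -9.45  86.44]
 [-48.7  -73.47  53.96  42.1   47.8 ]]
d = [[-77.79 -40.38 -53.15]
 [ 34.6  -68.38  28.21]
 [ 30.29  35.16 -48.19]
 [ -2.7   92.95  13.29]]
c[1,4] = -68.97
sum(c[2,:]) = 35.209999999999994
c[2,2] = -32.02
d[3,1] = 92.95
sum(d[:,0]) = -15.600000000000005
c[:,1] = [88.49, -53.36, -24.39, 87.1, -73.47]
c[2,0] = 32.79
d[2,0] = 30.29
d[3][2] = 13.29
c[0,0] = -51.82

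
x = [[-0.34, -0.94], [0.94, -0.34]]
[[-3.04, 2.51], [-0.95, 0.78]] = x @ [[0.14, -0.12], [3.18, -2.63]]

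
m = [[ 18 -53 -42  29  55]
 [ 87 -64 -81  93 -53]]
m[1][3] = 93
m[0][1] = -53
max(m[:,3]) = 93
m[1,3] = 93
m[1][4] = -53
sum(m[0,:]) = 7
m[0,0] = 18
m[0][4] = 55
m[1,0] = 87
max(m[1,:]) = 93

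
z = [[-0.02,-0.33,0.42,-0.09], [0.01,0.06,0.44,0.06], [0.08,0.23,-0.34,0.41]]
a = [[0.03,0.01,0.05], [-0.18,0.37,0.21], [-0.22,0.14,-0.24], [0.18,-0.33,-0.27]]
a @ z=[[0.0, 0.0, -0.00, 0.02], [0.02, 0.13, 0.02, 0.12], [-0.01, 0.03, 0.05, -0.07], [-0.03, -0.14, 0.02, -0.15]]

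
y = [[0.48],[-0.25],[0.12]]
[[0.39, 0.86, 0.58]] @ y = [[0.04]]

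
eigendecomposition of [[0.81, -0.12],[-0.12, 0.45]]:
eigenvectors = [[0.96, 0.29], [-0.29, 0.96]]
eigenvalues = [0.85, 0.41]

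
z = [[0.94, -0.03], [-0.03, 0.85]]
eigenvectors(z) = [[0.96, 0.29], [-0.29, 0.96]]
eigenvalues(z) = [0.95, 0.84]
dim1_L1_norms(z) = [0.97, 0.88]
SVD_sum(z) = [[0.87, -0.26], [-0.26, 0.08]] + [[0.07, 0.23], [0.23, 0.77]]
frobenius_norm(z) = 1.27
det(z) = 0.80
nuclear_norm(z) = 1.79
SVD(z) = [[-0.96,0.29], [0.29,0.96]] @ diag([0.9490832691319597, 0.8409167308680402]) @ [[-0.96, 0.29], [0.29, 0.96]]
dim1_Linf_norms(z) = [0.94, 0.85]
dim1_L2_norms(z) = [0.94, 0.85]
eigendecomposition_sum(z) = [[0.87, -0.26], [-0.26, 0.08]] + [[0.07,  0.23], [0.23,  0.77]]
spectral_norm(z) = 0.95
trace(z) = 1.79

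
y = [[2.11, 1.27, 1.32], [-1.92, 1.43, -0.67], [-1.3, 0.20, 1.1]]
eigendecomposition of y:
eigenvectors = [[0.65+0.00j, (0.65-0j), -0.27+0.00j], [-0.20+0.59j, (-0.2-0.59j), (-0.62+0j)], [(-0.05+0.43j), -0.05-0.43j, (0.74+0j)]]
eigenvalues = [(1.62+2.01j), (1.62-2.01j), (1.4+0j)]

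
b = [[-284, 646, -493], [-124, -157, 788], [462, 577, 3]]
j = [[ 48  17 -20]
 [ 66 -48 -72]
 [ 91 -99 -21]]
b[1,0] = -124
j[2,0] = 91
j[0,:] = [48, 17, -20]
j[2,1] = -99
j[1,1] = -48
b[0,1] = 646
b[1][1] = -157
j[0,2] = -20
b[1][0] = -124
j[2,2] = -21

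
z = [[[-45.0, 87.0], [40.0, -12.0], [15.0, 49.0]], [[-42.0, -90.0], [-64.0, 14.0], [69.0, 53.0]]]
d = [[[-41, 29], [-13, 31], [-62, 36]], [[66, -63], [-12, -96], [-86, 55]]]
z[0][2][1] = 49.0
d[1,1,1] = -96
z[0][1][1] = -12.0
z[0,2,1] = 49.0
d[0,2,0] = -62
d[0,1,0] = -13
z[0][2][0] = 15.0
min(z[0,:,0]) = -45.0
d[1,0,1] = -63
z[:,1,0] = [40.0, -64.0]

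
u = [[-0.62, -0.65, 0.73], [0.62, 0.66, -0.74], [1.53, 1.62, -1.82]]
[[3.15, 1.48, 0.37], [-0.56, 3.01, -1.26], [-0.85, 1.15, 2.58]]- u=[[3.77, 2.13, -0.36], [-1.18, 2.35, -0.52], [-2.38, -0.47, 4.40]]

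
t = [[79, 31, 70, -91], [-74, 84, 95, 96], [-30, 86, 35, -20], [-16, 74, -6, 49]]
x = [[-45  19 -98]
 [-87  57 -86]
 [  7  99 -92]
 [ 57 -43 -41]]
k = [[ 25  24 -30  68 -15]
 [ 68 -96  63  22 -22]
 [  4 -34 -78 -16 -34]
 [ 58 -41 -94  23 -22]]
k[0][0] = 25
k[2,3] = -16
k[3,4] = -22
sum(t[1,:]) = 201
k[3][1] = -41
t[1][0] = -74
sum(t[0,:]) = 89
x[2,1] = 99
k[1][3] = 22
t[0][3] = -91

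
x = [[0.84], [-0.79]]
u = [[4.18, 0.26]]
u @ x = [[3.31]]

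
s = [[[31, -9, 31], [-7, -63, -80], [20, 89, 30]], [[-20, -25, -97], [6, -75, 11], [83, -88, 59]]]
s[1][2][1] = -88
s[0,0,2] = 31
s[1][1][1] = -75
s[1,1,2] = 11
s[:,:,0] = [[31, -7, 20], [-20, 6, 83]]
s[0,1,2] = -80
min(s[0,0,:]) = -9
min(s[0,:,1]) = -63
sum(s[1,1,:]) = -58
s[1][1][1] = -75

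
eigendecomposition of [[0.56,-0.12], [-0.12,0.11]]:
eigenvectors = [[0.97, 0.24], [-0.24, 0.97]]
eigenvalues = [0.59, 0.08]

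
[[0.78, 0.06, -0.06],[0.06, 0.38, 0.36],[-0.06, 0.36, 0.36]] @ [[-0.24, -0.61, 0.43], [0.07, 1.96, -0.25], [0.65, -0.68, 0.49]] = [[-0.22, -0.32, 0.29],[0.25, 0.46, 0.11],[0.27, 0.50, 0.06]]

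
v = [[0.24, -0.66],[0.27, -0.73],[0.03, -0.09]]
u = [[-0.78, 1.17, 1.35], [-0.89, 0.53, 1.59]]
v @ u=[[0.4, -0.07, -0.73],[0.44, -0.07, -0.80],[0.06, -0.01, -0.1]]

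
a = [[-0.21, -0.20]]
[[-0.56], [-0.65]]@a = [[0.12, 0.11], [0.14, 0.13]]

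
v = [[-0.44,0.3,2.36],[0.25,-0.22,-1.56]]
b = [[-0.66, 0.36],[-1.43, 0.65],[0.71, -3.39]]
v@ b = [[1.54, -7.96], [-0.96, 5.24]]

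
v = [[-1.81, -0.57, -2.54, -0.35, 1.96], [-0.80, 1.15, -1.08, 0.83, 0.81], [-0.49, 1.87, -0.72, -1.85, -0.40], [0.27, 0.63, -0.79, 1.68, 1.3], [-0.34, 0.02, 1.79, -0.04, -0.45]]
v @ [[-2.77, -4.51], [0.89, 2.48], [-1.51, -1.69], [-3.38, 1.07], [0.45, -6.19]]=[[10.41, -1.46], [2.43, 4.16], [10.18, 8.56], [-4.09, -4.57], [-1.81, 1.3]]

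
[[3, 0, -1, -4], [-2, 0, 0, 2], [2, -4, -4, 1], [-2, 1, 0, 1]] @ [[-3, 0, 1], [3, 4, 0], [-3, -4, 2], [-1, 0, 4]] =[[-2, 4, -15], [4, 0, 6], [-7, 0, -2], [8, 4, 2]]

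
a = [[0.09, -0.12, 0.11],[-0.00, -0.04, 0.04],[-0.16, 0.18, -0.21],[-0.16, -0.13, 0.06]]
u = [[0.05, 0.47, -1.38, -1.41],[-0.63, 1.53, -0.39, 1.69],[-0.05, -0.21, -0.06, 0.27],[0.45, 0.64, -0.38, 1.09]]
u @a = [[0.45, -0.09, 0.23], [-0.26, -0.28, 0.18], [-0.04, -0.03, 0.01], [-0.07, -0.29, 0.22]]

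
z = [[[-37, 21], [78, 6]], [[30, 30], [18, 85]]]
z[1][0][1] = 30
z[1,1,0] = 18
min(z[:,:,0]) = -37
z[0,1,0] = 78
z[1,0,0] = 30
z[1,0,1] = 30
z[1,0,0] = 30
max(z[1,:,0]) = 30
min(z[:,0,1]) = 21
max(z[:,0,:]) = 30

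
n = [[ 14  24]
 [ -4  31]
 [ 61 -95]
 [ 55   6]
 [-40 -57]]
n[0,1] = 24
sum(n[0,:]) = 38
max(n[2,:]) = 61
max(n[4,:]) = -40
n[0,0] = 14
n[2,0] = 61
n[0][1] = 24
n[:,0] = [14, -4, 61, 55, -40]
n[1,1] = 31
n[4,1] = -57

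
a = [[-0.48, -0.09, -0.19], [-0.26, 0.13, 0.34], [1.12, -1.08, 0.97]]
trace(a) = 0.62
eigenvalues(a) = [(-0.47+0j), (0.55+0.61j), (0.55-0.61j)]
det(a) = -0.32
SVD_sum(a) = [[-0.23, 0.2, -0.19], [-0.04, 0.03, -0.03], [1.18, -1.03, 0.96]] + [[-0.13, -0.02, 0.14],[-0.28, -0.04, 0.30],[-0.04, -0.01, 0.04]] + [[-0.12,-0.27,-0.15], [0.06,0.14,0.07], [-0.02,-0.05,-0.03]]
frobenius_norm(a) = 1.96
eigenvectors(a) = [[-0.82+0.00j,(-0.12+0.11j),-0.12-0.11j], [(-0.5+0j),0.22-0.39j,(0.22+0.39j)], [0.26+0.00j,(0.88+0j),0.88-0.00j]]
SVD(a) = [[-0.19, -0.43, 0.88], [-0.03, -0.90, -0.44], [0.98, -0.11, 0.16]] @ diag([1.867337516924008, 0.4585702815125131, 0.3730467729408945]) @ [[0.64, -0.56, 0.52], [0.68, 0.1, -0.73], [-0.36, -0.82, -0.44]]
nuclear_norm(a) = 2.70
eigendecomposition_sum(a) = [[(-0.41+0j), -0.11+0.00j, (-0.03+0j)], [(-0.25+0j), -0.07+0.00j, (-0.02+0j)], [(0.13-0j), 0.04-0.00j, (0.01-0j)]] + [[-0.03+0.10j, (0.01-0.14j), (-0.08+0.04j)],[(-0-0.29j), 0.10+0.38j, 0.18-0.18j],[0.49-0.29j, -0.56+0.54j, 0.48+0.13j]] + [[(-0.03-0.1j), 0.01+0.14j, -0.08-0.04j], [(-0+0.29j), (0.1-0.38j), (0.18+0.18j)], [0.49+0.29j, -0.56-0.54j, (0.48-0.13j)]]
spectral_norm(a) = 1.87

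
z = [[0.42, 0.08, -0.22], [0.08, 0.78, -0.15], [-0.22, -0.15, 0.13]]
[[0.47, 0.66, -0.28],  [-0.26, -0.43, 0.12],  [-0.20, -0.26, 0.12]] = z @ [[0.51, 0.72, -0.3],[-0.66, -1.00, 0.35],[-1.41, -1.97, 0.84]]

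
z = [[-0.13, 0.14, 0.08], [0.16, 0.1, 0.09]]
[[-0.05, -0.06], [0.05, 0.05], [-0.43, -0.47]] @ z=[[-0.0, -0.01, -0.01], [0.00, 0.01, 0.01], [-0.02, -0.11, -0.08]]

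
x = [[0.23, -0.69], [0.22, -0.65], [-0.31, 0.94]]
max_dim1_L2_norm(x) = 0.99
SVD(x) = [[-0.52, -0.08], [-0.49, -0.79], [0.7, -0.61]] @ diag([1.4069756449768038, 0.0044197785133083985]) @ [[-0.32,0.95], [-0.95,-0.32]]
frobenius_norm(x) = 1.41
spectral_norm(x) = 1.41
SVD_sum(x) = [[0.23, -0.69], [0.22, -0.65], [-0.31, 0.94]] + [[0.0,  0.00],[0.0,  0.0],[0.0,  0.0]]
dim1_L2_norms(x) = [0.73, 0.69, 0.99]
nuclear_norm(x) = 1.41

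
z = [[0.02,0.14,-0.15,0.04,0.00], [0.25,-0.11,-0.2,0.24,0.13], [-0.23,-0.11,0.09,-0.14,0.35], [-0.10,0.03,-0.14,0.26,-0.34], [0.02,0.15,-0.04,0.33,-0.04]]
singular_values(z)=[0.68, 0.43, 0.29, 0.21, 0.16]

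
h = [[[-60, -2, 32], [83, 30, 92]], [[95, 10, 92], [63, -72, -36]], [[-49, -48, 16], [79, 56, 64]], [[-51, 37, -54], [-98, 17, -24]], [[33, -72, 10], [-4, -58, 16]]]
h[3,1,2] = -24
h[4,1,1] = -58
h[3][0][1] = 37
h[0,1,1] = 30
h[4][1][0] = -4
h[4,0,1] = -72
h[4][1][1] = -58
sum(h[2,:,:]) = 118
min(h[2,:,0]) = -49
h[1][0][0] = 95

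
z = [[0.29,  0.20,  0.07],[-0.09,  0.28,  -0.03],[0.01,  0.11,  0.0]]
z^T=[[0.29, -0.09, 0.01], [0.20, 0.28, 0.11], [0.07, -0.03, 0.00]]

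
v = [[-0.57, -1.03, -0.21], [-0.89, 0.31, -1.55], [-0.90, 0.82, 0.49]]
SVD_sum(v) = [[-0.24, 0.04, -0.33], [-1.05, 0.16, -1.45], [-0.12, 0.02, -0.16]] + [[0.26, -0.72, -0.26],[-0.02, 0.05, 0.02],[-0.37, 1.05, 0.38]] + [[-0.58, -0.35, 0.39], [0.18, 0.11, -0.12], [-0.41, -0.24, 0.27]]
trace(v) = 0.23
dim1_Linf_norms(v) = [1.03, 1.55, 0.9]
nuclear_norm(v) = 4.26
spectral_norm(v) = 1.86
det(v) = -2.60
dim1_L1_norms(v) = [1.81, 2.75, 2.21]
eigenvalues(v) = [(-1.33+0j), (0.78+1.16j), (0.78-1.16j)]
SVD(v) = [[-0.22,-0.56,-0.80], [-0.97,0.04,0.25], [-0.11,0.83,-0.55]] @ diag([1.8554545347721467, 1.4256613185105549, 0.9838080474849902]) @ [[0.59, -0.09, 0.81], [-0.32, 0.89, 0.33], [0.74, 0.45, -0.49]]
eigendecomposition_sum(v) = [[(-0.98-0j), (-0.39+0j), (-0.45+0j)], [(-0.69-0j), (-0.28+0j), (-0.31+0j)], [(-0.17-0j), -0.07+0.00j, -0.08+0.00j]] + [[(0.2+0.09j),-0.32-0.03j,(0.12-0.36j)], [(-0.1-0.37j),0.29+0.47j,-0.62+0.22j], [(-0.36+0.14j),0.44-0.34j,0.28+0.60j]] + [[(0.2-0.09j),-0.32+0.03j,(0.12+0.36j)],[(-0.1+0.37j),(0.29-0.47j),-0.62-0.22j],[(-0.36-0.14j),(0.44+0.34j),(0.28-0.6j)]]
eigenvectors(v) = [[-0.81+0.00j, -0.27-0.26j, -0.27+0.26j], [(-0.57+0j), (-0.07+0.65j), (-0.07-0.65j)], [-0.14+0.00j, (0.66+0j), (0.66-0j)]]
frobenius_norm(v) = 2.54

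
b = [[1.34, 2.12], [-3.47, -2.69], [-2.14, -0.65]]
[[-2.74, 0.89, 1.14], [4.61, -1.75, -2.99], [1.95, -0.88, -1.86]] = b @ [[-0.64, 0.35, 0.87], [-0.89, 0.2, -0.01]]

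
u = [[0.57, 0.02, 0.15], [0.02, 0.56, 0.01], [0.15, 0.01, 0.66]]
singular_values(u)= [0.77, 0.56, 0.46]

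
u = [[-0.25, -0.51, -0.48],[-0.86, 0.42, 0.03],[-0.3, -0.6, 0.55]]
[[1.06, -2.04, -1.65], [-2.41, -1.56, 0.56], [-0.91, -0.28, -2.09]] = u @ [[2.1, 2.38, 0.8], [-1.3, 1.03, 2.97], [-1.93, 1.92, -0.13]]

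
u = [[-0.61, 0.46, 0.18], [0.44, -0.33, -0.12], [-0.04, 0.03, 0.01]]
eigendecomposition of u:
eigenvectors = [[0.81, -0.59, -0.52], [-0.58, -0.8, -0.80], [0.05, 0.04, 0.29]]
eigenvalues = [-0.93, 0.0, -0.0]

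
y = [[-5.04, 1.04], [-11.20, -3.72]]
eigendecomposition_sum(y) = [[(-2.52+1.24j), (0.52+0.68j)], [(-5.6-7.33j), -1.86+2.11j]] + [[(-2.52-1.24j), (0.52-0.68j)], [-5.60+7.33j, -1.86-2.11j]]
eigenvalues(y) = [(-4.38+3.35j), (-4.38-3.35j)]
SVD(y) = [[-0.37, -0.93], [-0.93, 0.37]] @ diag([12.64856996779686, 2.403180760938981]) @ [[0.97, 0.24], [0.24, -0.97]]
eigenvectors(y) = [[(-0.06+0.29j), -0.06-0.29j], [-0.96+0.00j, -0.96-0.00j]]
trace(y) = -8.76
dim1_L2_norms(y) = [5.15, 11.8]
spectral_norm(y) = 12.65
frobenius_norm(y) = 12.87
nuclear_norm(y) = 15.05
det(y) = 30.40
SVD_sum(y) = [[-4.5,-1.13], [-11.41,-2.87]] + [[-0.54, 2.17], [0.21, -0.85]]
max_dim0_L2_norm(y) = 12.28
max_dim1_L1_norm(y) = 14.92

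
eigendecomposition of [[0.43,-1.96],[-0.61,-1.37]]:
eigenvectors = [[0.97, 0.65], [-0.25, 0.76]]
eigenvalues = [0.95, -1.89]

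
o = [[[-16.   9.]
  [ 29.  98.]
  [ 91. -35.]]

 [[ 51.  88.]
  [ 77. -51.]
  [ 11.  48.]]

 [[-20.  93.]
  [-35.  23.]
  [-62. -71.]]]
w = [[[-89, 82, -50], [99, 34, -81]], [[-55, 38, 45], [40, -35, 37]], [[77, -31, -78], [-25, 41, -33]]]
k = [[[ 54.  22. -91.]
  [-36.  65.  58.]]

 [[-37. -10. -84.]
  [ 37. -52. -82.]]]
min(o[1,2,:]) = 11.0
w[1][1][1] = -35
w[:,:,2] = [[-50, -81], [45, 37], [-78, -33]]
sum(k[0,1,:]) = 87.0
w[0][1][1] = 34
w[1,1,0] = 40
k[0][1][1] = 65.0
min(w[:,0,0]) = -89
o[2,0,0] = -20.0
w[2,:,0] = [77, -25]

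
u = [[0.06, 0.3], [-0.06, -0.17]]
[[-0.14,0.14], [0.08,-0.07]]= u @ [[-0.12, -0.27],  [-0.44, 0.53]]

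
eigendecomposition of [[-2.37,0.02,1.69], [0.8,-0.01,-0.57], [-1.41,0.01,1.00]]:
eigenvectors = [[0.82, 0.53, -0.35], [-0.28, -0.39, 0.79], [0.49, 0.75, -0.50]]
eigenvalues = [-1.37, -0.01, -0.0]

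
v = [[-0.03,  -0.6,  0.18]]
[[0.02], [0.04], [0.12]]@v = [[-0.00, -0.01, 0.00], [-0.0, -0.02, 0.01], [-0.0, -0.07, 0.02]]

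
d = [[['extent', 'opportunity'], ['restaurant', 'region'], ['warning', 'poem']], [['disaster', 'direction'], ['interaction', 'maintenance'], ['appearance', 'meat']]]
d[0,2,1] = 'poem'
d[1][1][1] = 'maintenance'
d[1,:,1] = ['direction', 'maintenance', 'meat']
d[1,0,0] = 'disaster'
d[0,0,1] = 'opportunity'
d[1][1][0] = 'interaction'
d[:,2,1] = ['poem', 'meat']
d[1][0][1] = 'direction'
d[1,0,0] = 'disaster'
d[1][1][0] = 'interaction'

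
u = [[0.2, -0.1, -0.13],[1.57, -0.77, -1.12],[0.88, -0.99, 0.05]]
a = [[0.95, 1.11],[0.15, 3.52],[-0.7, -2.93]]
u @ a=[[0.27, 0.25], [2.16, 2.31], [0.65, -2.65]]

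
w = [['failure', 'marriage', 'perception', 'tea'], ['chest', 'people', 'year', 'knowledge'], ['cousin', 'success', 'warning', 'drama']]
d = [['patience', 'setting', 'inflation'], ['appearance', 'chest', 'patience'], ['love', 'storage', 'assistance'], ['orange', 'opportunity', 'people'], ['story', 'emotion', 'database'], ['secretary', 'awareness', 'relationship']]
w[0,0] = 'failure'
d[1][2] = 'patience'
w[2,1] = 'success'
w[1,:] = ['chest', 'people', 'year', 'knowledge']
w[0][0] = 'failure'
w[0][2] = 'perception'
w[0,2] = 'perception'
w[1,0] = 'chest'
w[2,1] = 'success'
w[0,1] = 'marriage'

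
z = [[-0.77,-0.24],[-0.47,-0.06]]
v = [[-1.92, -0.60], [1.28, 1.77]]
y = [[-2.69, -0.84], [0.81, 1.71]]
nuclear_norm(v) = 3.75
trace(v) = -0.15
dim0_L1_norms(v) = [3.2, 2.37]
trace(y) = -0.98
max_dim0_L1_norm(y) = 3.5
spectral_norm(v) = 2.82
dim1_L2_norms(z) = [0.81, 0.47]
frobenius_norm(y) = 3.39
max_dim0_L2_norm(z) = 0.9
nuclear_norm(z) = 1.00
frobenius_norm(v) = 2.97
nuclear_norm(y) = 4.40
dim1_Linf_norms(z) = [0.77, 0.47]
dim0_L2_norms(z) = [0.9, 0.25]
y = z + v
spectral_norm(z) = 0.93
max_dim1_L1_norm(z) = 1.01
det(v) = -2.63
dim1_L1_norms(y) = [3.53, 2.52]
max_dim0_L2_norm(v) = 2.31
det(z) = -0.07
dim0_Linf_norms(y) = [2.69, 1.71]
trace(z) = -0.83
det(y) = -3.92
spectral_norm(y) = 3.16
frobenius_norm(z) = 0.94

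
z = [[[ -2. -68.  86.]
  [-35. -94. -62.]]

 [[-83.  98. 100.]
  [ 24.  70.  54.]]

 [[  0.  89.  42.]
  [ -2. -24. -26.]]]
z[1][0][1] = 98.0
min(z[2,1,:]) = -26.0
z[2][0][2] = 42.0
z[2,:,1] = [89.0, -24.0]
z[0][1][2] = -62.0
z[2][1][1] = -24.0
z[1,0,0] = -83.0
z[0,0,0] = -2.0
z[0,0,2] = 86.0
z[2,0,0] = 0.0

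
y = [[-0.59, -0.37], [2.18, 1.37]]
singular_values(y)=[2.67, 0.0]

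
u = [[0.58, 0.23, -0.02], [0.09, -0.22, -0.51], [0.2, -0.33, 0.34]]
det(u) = -0.17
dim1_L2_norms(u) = [0.62, 0.56, 0.51]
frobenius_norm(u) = 0.99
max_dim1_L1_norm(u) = 0.87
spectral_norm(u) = 0.63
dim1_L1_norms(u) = [0.83, 0.82, 0.87]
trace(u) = 0.70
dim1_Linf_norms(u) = [0.58, 0.51, 0.34]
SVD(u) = [[-0.9, -0.4, -0.17],  [0.23, -0.78, 0.57],  [-0.36, 0.48, 0.8]] @ diag([0.6325271168794085, 0.6106890511359294, 0.4447115123705718]) @ [[-0.91, -0.22, -0.36], [-0.34, -0.12, 0.93], [0.25, -0.97, -0.04]]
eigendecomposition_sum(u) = [[(-0.02+0j), 0.07-0.00j, (0.05+0j)], [0.07-0.00j, -0.36+0.00j, -0.22-0.00j], [0.03-0.00j, (-0.16+0j), (-0.1-0j)]] + [[0.30+0.01j, 0.08-0.12j, (-0.03+0.26j)], [(0.01+0.16j), 0.07+0.04j, (-0.14-0.01j)], [(0.08-0.26j), -0.08-0.10j, 0.22+0.09j]] + [[(0.3-0.01j), 0.08+0.12j, -0.03-0.26j], [(0.01-0.16j), 0.07-0.04j, -0.14+0.01j], [0.08+0.26j, -0.08+0.10j, 0.22-0.09j]]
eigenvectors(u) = [[(0.19+0j), -0.69+0.00j, (-0.69-0j)],[-0.89+0.00j, (-0.03-0.37j), -0.03+0.37j],[(-0.41+0j), -0.17+0.60j, -0.17-0.60j]]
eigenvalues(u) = [(-0.47+0j), (0.59+0.14j), (0.59-0.14j)]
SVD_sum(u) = [[0.52, 0.12, 0.2], [-0.13, -0.03, -0.05], [0.21, 0.05, 0.08]] + [[0.08, 0.03, -0.23], [0.16, 0.06, -0.45], [-0.1, -0.04, 0.27]] + [[-0.02, 0.07, 0.00], [0.06, -0.25, -0.01], [0.09, -0.34, -0.01]]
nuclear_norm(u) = 1.69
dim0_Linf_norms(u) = [0.58, 0.33, 0.51]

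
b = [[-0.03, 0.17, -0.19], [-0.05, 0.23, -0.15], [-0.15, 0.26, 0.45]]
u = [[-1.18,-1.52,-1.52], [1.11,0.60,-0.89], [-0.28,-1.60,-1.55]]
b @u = [[0.28, 0.45, 0.19], [0.36, 0.45, 0.10], [0.34, -0.34, -0.70]]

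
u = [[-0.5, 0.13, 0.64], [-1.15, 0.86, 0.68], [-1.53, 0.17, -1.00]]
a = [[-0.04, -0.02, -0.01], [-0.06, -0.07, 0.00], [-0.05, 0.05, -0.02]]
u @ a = [[-0.02, 0.03, -0.01], [-0.04, -0.00, -0.00], [0.10, -0.03, 0.04]]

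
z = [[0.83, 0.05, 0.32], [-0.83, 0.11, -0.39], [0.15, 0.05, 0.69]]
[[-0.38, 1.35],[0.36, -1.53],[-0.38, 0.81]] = z @ [[-0.26, 1.31],[-0.34, -0.72],[-0.47, 0.94]]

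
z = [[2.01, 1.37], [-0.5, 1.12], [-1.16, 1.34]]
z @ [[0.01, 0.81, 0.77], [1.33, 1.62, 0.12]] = [[1.84,3.85,1.71], [1.48,1.41,-0.25], [1.77,1.23,-0.73]]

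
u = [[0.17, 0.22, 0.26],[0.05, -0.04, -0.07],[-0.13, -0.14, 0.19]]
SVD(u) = [[-0.99, -0.01, 0.13], [0.13, -0.21, 0.97], [0.02, 0.98, 0.21]] @ diag([0.38393717386360743, 0.2749980067560224, 0.05889263795960142]) @ [[-0.43, -0.59, -0.68], [-0.5, -0.47, 0.72], [0.75, -0.66, 0.09]]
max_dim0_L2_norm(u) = 0.33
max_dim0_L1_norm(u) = 0.52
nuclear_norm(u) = 0.72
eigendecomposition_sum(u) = [[0.09+0.09j, 0.07+0.09j, 0.12-0.10j], [0.02-0.02j, 0.02-0.02j, -0.02-0.03j], [(-0.07+0.08j), -0.07+0.07j, 0.10+0.09j]] + [[(0.09-0.09j),0.07-0.09j,0.12+0.10j], [(0.02+0.02j),(0.02+0.02j),-0.02+0.03j], [-0.07-0.08j,-0.07-0.07j,0.10-0.09j]] + [[-0.00+0.00j, 0.08-0.00j, (0.02-0j)], [0.00-0.00j, -0.09+0.00j, -0.02+0.00j], [-0j, -0.01+0.00j, -0.00+0.00j]]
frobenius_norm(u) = 0.48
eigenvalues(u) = [(0.21+0.16j), (0.21-0.16j), (-0.09+0j)]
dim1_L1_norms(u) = [0.65, 0.16, 0.46]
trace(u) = 0.32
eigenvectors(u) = [[0.75+0.00j, 0.75-0.00j, -0.67+0.00j], [(0.01-0.18j), 0.01+0.18j, (0.74+0j)], [(0.1+0.62j), 0.10-0.62j, 0.05+0.00j]]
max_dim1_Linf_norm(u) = 0.26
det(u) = -0.01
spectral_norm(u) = 0.38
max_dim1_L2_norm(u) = 0.38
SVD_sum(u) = [[0.16, 0.22, 0.26], [-0.02, -0.03, -0.03], [-0.0, -0.00, -0.01]] + [[0.0, 0.0, -0.00], [0.03, 0.03, -0.04], [-0.14, -0.13, 0.19]] + [[0.01, -0.01, 0.00],[0.04, -0.04, 0.01],[0.01, -0.01, 0.00]]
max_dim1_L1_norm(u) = 0.65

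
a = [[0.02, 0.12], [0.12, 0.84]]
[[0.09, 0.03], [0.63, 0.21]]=a @ [[-0.74, 0.96],[0.86, 0.11]]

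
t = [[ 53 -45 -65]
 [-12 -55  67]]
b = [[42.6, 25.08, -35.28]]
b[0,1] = 25.08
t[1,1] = -55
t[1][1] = -55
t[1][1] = -55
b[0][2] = -35.28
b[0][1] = 25.08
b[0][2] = -35.28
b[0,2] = -35.28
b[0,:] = [42.6, 25.08, -35.28]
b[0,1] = 25.08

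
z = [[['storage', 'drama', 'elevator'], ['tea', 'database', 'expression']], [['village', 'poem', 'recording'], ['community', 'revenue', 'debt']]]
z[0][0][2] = 'elevator'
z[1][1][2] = 'debt'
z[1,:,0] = ['village', 'community']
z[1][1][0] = 'community'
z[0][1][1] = 'database'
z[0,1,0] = 'tea'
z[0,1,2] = 'expression'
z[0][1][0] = 'tea'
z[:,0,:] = [['storage', 'drama', 'elevator'], ['village', 'poem', 'recording']]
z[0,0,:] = ['storage', 'drama', 'elevator']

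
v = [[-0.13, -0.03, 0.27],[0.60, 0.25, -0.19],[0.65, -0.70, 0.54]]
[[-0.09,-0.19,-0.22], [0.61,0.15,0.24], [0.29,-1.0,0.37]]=v @ [[0.86, -0.24, 0.45], [0.49, 0.62, -0.61], [0.13, -0.75, -0.65]]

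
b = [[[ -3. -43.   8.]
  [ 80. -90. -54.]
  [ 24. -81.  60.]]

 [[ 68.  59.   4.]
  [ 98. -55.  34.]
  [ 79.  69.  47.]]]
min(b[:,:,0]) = -3.0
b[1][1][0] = 98.0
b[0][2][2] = 60.0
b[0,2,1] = -81.0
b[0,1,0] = 80.0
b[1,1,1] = -55.0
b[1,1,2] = 34.0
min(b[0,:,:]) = -90.0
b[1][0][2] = 4.0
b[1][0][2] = 4.0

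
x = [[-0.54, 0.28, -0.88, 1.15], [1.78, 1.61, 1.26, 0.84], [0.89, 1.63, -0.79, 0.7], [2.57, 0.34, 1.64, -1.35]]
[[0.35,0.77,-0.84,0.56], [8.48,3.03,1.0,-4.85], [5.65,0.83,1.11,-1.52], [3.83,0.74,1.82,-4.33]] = x @ [[0.71,  0.73,  0.07,  -1.58], [3.32,  -0.25,  1.05,  -0.11], [1.06,  0.65,  -0.01,  -0.88], [0.64,  1.57,  -0.96,  -0.9]]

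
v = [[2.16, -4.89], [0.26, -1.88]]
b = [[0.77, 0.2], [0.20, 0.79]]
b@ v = [[1.72,-4.14], [0.64,-2.46]]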